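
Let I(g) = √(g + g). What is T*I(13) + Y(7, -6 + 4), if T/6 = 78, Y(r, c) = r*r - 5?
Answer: 44 + 468*√26 ≈ 2430.3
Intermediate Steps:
Y(r, c) = -5 + r² (Y(r, c) = r² - 5 = -5 + r²)
T = 468 (T = 6*78 = 468)
I(g) = √2*√g (I(g) = √(2*g) = √2*√g)
T*I(13) + Y(7, -6 + 4) = 468*(√2*√13) + (-5 + 7²) = 468*√26 + (-5 + 49) = 468*√26 + 44 = 44 + 468*√26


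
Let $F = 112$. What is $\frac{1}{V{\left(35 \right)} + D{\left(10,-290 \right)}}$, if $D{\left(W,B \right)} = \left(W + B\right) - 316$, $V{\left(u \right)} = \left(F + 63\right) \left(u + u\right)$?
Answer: $\frac{1}{11654} \approx 8.5807 \cdot 10^{-5}$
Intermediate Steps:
$V{\left(u \right)} = 350 u$ ($V{\left(u \right)} = \left(112 + 63\right) \left(u + u\right) = 175 \cdot 2 u = 350 u$)
$D{\left(W,B \right)} = -316 + B + W$ ($D{\left(W,B \right)} = \left(B + W\right) - 316 = -316 + B + W$)
$\frac{1}{V{\left(35 \right)} + D{\left(10,-290 \right)}} = \frac{1}{350 \cdot 35 - 596} = \frac{1}{12250 - 596} = \frac{1}{11654}$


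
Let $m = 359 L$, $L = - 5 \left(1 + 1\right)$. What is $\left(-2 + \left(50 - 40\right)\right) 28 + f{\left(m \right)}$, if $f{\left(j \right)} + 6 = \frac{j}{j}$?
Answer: $219$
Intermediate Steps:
$L = -10$ ($L = \left(-5\right) 2 = -10$)
$m = -3590$ ($m = 359 \left(-10\right) = -3590$)
$f{\left(j \right)} = -5$ ($f{\left(j \right)} = -6 + \frac{j}{j} = -6 + 1 = -5$)
$\left(-2 + \left(50 - 40\right)\right) 28 + f{\left(m \right)} = \left(-2 + \left(50 - 40\right)\right) 28 - 5 = \left(-2 + 10\right) 28 - 5 = 8 \cdot 28 - 5 = 224 - 5 = 219$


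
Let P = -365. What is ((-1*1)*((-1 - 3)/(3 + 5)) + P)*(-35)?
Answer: 25515/2 ≈ 12758.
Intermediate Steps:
((-1*1)*((-1 - 3)/(3 + 5)) + P)*(-35) = ((-1*1)*((-1 - 3)/(3 + 5)) - 365)*(-35) = (-(-4)/8 - 365)*(-35) = (-1*(-½) - 365)*(-35) = (½ - 365)*(-35) = -729/2*(-35) = 25515/2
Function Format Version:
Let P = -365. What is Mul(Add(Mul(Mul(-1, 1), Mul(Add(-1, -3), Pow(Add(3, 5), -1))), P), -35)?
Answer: Rational(25515, 2) ≈ 12758.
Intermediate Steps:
Mul(Add(Mul(Mul(-1, 1), Mul(Add(-1, -3), Pow(Add(3, 5), -1))), P), -35) = Mul(Add(Mul(Mul(-1, 1), Mul(Add(-1, -3), Pow(Add(3, 5), -1))), -365), -35) = Mul(Add(Mul(-1, Mul(-4, Pow(8, -1))), -365), -35) = Mul(Add(Mul(-1, Mul(-4, Rational(1, 8))), -365), -35) = Mul(Add(Mul(-1, Rational(-1, 2)), -365), -35) = Mul(Add(Rational(1, 2), -365), -35) = Mul(Rational(-729, 2), -35) = Rational(25515, 2)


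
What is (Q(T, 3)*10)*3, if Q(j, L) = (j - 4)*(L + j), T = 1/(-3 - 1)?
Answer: -2805/8 ≈ -350.63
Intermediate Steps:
T = -¼ (T = 1/(-4) = -¼ ≈ -0.25000)
Q(j, L) = (-4 + j)*(L + j)
(Q(T, 3)*10)*3 = (((-¼)² - 4*3 - 4*(-¼) + 3*(-¼))*10)*3 = ((1/16 - 12 + 1 - ¾)*10)*3 = -187/16*10*3 = -935/8*3 = -2805/8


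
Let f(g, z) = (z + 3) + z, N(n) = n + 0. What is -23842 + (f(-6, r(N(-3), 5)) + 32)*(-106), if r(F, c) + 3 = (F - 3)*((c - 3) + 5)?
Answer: -18012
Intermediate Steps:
N(n) = n
r(F, c) = -3 + (-3 + F)*(2 + c) (r(F, c) = -3 + (F - 3)*((c - 3) + 5) = -3 + (-3 + F)*((-3 + c) + 5) = -3 + (-3 + F)*(2 + c))
f(g, z) = 3 + 2*z (f(g, z) = (3 + z) + z = 3 + 2*z)
-23842 + (f(-6, r(N(-3), 5)) + 32)*(-106) = -23842 + ((3 + 2*(-9 - 3*5 + 2*(-3) - 3*5)) + 32)*(-106) = -23842 + ((3 + 2*(-9 - 15 - 6 - 15)) + 32)*(-106) = -23842 + ((3 + 2*(-45)) + 32)*(-106) = -23842 + ((3 - 90) + 32)*(-106) = -23842 + (-87 + 32)*(-106) = -23842 - 55*(-106) = -23842 + 5830 = -18012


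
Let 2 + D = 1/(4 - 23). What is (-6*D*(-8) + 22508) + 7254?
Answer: 563606/19 ≈ 29663.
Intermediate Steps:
D = -39/19 (D = -2 + 1/(4 - 23) = -2 + 1/(-19) = -2 - 1/19 = -39/19 ≈ -2.0526)
(-6*D*(-8) + 22508) + 7254 = (-6*(-39/19)*(-8) + 22508) + 7254 = ((234/19)*(-8) + 22508) + 7254 = (-1872/19 + 22508) + 7254 = 425780/19 + 7254 = 563606/19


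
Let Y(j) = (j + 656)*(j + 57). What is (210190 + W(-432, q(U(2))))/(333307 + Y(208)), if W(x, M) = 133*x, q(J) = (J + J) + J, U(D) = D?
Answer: 152734/562267 ≈ 0.27164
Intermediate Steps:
q(J) = 3*J (q(J) = 2*J + J = 3*J)
Y(j) = (57 + j)*(656 + j) (Y(j) = (656 + j)*(57 + j) = (57 + j)*(656 + j))
(210190 + W(-432, q(U(2))))/(333307 + Y(208)) = (210190 + 133*(-432))/(333307 + (37392 + 208**2 + 713*208)) = (210190 - 57456)/(333307 + (37392 + 43264 + 148304)) = 152734/(333307 + 228960) = 152734/562267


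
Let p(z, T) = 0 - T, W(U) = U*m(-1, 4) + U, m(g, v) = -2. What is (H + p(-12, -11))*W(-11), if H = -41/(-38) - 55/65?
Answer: 61039/494 ≈ 123.56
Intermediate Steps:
W(U) = -U (W(U) = U*(-2) + U = -2*U + U = -U)
p(z, T) = -T
H = 115/494 (H = -41*(-1/38) - 55*1/65 = 41/38 - 11/13 = 115/494 ≈ 0.23279)
(H + p(-12, -11))*W(-11) = (115/494 - 1*(-11))*(-1*(-11)) = (115/494 + 11)*11 = (5549/494)*11 = 61039/494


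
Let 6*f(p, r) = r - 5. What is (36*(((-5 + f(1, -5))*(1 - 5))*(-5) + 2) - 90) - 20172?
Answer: -24990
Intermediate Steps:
f(p, r) = -5/6 + r/6 (f(p, r) = (r - 5)/6 = (-5 + r)/6 = -5/6 + r/6)
(36*(((-5 + f(1, -5))*(1 - 5))*(-5) + 2) - 90) - 20172 = (36*(((-5 + (-5/6 + (1/6)*(-5)))*(1 - 5))*(-5) + 2) - 90) - 20172 = (36*(((-5 + (-5/6 - 5/6))*(-4))*(-5) + 2) - 90) - 20172 = (36*(((-5 - 5/3)*(-4))*(-5) + 2) - 90) - 20172 = (36*(-20/3*(-4)*(-5) + 2) - 90) - 20172 = (36*((80/3)*(-5) + 2) - 90) - 20172 = (36*(-400/3 + 2) - 90) - 20172 = (36*(-394/3) - 90) - 20172 = (-4728 - 90) - 20172 = -4818 - 20172 = -24990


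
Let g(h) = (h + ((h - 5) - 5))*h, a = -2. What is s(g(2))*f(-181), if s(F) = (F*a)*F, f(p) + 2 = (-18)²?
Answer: -92736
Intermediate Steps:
g(h) = h*(-10 + 2*h) (g(h) = (h + ((-5 + h) - 5))*h = (h + (-10 + h))*h = (-10 + 2*h)*h = h*(-10 + 2*h))
f(p) = 322 (f(p) = -2 + (-18)² = -2 + 324 = 322)
s(F) = -2*F² (s(F) = (F*(-2))*F = (-2*F)*F = -2*F²)
s(g(2))*f(-181) = -2*16*(-5 + 2)²*322 = -2*(2*2*(-3))²*322 = -2*(-12)²*322 = -2*144*322 = -288*322 = -92736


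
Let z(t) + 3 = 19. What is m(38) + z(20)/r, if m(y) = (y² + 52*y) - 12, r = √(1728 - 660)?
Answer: 3408 + 8*√267/267 ≈ 3408.5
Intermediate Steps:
r = 2*√267 (r = √1068 = 2*√267 ≈ 32.680)
z(t) = 16 (z(t) = -3 + 19 = 16)
m(y) = -12 + y² + 52*y
m(38) + z(20)/r = (-12 + 38² + 52*38) + 16/((2*√267)) = (-12 + 1444 + 1976) + 16*(√267/534) = 3408 + 8*√267/267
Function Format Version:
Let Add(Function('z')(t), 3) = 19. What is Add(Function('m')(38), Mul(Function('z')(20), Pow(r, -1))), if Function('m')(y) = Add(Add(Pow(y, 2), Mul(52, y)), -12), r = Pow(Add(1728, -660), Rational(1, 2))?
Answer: Add(3408, Mul(Rational(8, 267), Pow(267, Rational(1, 2)))) ≈ 3408.5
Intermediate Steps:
r = Mul(2, Pow(267, Rational(1, 2))) (r = Pow(1068, Rational(1, 2)) = Mul(2, Pow(267, Rational(1, 2))) ≈ 32.680)
Function('z')(t) = 16 (Function('z')(t) = Add(-3, 19) = 16)
Function('m')(y) = Add(-12, Pow(y, 2), Mul(52, y))
Add(Function('m')(38), Mul(Function('z')(20), Pow(r, -1))) = Add(Add(-12, Pow(38, 2), Mul(52, 38)), Mul(16, Pow(Mul(2, Pow(267, Rational(1, 2))), -1))) = Add(Add(-12, 1444, 1976), Mul(16, Mul(Rational(1, 534), Pow(267, Rational(1, 2))))) = Add(3408, Mul(Rational(8, 267), Pow(267, Rational(1, 2))))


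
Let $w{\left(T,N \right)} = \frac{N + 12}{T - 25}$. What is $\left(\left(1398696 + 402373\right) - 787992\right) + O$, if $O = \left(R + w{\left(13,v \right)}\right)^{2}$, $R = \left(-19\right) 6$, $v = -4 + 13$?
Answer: $\frac{16423601}{16} \approx 1.0265 \cdot 10^{6}$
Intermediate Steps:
$v = 9$
$w{\left(T,N \right)} = \frac{12 + N}{-25 + T}$
$R = -114$
$O = \frac{214369}{16}$ ($O = \left(-114 + \frac{12 + 9}{-25 + 13}\right)^{2} = \left(-114 + \frac{1}{-12} \cdot 21\right)^{2} = \left(-114 - \frac{7}{4}\right)^{2} = \left(- \frac{463}{4}\right)^{2} = \frac{214369}{16} \approx 13398.0$)
$\left(\left(1398696 + 402373\right) - 787992\right) + O = \left(\left(1398696 + 402373\right) - 787992\right) + \frac{214369}{16} = \left(1801069 - 787992\right) + \frac{214369}{16} = 1013077 + \frac{214369}{16} = \frac{16423601}{16}$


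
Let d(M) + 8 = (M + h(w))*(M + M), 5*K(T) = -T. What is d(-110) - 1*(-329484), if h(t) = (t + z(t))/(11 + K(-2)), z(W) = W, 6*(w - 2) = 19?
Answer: 60444496/171 ≈ 3.5348e+5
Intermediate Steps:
K(T) = -T/5 (K(T) = (-T)/5 = -T/5)
w = 31/6 (w = 2 + (⅙)*19 = 2 + 19/6 = 31/6 ≈ 5.1667)
h(t) = 10*t/57 (h(t) = (t + t)/(11 - ⅕*(-2)) = (2*t)/(11 + ⅖) = (2*t)/(57/5) = (2*t)*(5/57) = 10*t/57)
d(M) = -8 + 2*M*(155/171 + M) (d(M) = -8 + (M + (10/57)*(31/6))*(M + M) = -8 + (M + 155/171)*(2*M) = -8 + (155/171 + M)*(2*M) = -8 + 2*M*(155/171 + M))
d(-110) - 1*(-329484) = (-8 + 2*(-110)² + (310/171)*(-110)) - 1*(-329484) = (-8 + 2*12100 - 34100/171) + 329484 = (-8 + 24200 - 34100/171) + 329484 = 4102732/171 + 329484 = 60444496/171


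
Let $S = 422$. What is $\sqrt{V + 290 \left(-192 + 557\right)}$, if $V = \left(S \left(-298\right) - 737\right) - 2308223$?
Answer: $i \sqrt{2328866} \approx 1526.1 i$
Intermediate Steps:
$V = -2434716$ ($V = \left(422 \left(-298\right) - 737\right) - 2308223 = \left(-125756 - 737\right) - 2308223 = -126493 - 2308223 = -2434716$)
$\sqrt{V + 290 \left(-192 + 557\right)} = \sqrt{-2434716 + 290 \left(-192 + 557\right)} = \sqrt{-2434716 + 290 \cdot 365} = \sqrt{-2434716 + 105850} = \sqrt{-2328866} = i \sqrt{2328866}$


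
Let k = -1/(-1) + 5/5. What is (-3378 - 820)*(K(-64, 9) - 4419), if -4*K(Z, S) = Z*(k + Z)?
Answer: 22715378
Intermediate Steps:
k = 2 (k = -1*(-1) + 5*(1/5) = 1 + 1 = 2)
K(Z, S) = -Z*(2 + Z)/4
(-3378 - 820)*(K(-64, 9) - 4419) = (-3378 - 820)*(-1/4*(-64)*(2 - 64) - 4419) = -4198*(-1/4*(-64)*(-62) - 4419) = -4198*(-992 - 4419) = -4198*(-5411) = 22715378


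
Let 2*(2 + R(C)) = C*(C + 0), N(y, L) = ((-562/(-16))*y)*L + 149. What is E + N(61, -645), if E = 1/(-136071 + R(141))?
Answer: -2788727265561/2018120 ≈ -1.3818e+6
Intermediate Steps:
N(y, L) = 149 + 281*L*y/8 (N(y, L) = ((-562*(-1/16))*y)*L + 149 = (281*y/8)*L + 149 = 281*L*y/8 + 149 = 149 + 281*L*y/8)
R(C) = -2 + C²/2 (R(C) = -2 + (C*(C + 0))/2 = -2 + (C*C)/2 = -2 + C²/2)
E = -2/252265 (E = 1/(-136071 + (-2 + (½)*141²)) = 1/(-136071 + (-2 + (½)*19881)) = 1/(-136071 + (-2 + 19881/2)) = 1/(-136071 + 19877/2) = 1/(-252265/2) = -2/252265 ≈ -7.9282e-6)
E + N(61, -645) = -2/252265 + (149 + (281/8)*(-645)*61) = -2/252265 + (149 - 11055945/8) = -2/252265 - 11054753/8 = -2788727265561/2018120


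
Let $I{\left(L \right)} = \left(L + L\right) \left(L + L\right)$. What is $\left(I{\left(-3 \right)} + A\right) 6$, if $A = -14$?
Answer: $132$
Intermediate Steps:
$I{\left(L \right)} = 4 L^{2}$ ($I{\left(L \right)} = 2 L 2 L = 4 L^{2}$)
$\left(I{\left(-3 \right)} + A\right) 6 = \left(4 \left(-3\right)^{2} - 14\right) 6 = \left(4 \cdot 9 - 14\right) 6 = \left(36 - 14\right) 6 = 22 \cdot 6 = 132$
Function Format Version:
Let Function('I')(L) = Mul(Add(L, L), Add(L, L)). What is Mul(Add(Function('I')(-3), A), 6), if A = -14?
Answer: 132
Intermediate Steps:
Function('I')(L) = Mul(4, Pow(L, 2)) (Function('I')(L) = Mul(Mul(2, L), Mul(2, L)) = Mul(4, Pow(L, 2)))
Mul(Add(Function('I')(-3), A), 6) = Mul(Add(Mul(4, Pow(-3, 2)), -14), 6) = Mul(Add(Mul(4, 9), -14), 6) = Mul(Add(36, -14), 6) = Mul(22, 6) = 132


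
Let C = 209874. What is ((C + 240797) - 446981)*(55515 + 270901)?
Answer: 1204475040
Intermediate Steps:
((C + 240797) - 446981)*(55515 + 270901) = ((209874 + 240797) - 446981)*(55515 + 270901) = (450671 - 446981)*326416 = 3690*326416 = 1204475040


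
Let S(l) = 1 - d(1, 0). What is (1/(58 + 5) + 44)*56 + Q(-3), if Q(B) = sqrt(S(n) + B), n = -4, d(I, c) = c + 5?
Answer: 22184/9 + I*sqrt(7) ≈ 2464.9 + 2.6458*I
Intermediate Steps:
d(I, c) = 5 + c
S(l) = -4 (S(l) = 1 - (5 + 0) = 1 - 1*5 = 1 - 5 = -4)
Q(B) = sqrt(-4 + B)
(1/(58 + 5) + 44)*56 + Q(-3) = (1/(58 + 5) + 44)*56 + sqrt(-4 - 3) = (1/63 + 44)*56 + sqrt(-7) = (1/63 + 44)*56 + I*sqrt(7) = (2773/63)*56 + I*sqrt(7) = 22184/9 + I*sqrt(7)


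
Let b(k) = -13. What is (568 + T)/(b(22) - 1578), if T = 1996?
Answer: -2564/1591 ≈ -1.6116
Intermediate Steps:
(568 + T)/(b(22) - 1578) = (568 + 1996)/(-13 - 1578) = 2564/(-1591) = 2564*(-1/1591) = -2564/1591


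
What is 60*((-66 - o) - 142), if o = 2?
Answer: -12600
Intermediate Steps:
60*((-66 - o) - 142) = 60*((-66 - 1*2) - 142) = 60*((-66 - 2) - 142) = 60*(-68 - 142) = 60*(-210) = -12600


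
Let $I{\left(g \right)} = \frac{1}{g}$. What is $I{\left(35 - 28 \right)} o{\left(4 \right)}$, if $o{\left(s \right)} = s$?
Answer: $\frac{4}{7} \approx 0.57143$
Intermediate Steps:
$I{\left(35 - 28 \right)} o{\left(4 \right)} = \frac{1}{35 - 28} \cdot 4 = \frac{1}{7} \cdot 4 = \frac{4}{7}$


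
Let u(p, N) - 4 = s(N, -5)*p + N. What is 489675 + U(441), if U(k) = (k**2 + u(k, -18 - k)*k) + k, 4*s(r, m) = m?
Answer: 963363/4 ≈ 2.4084e+5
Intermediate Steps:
s(r, m) = m/4
u(p, N) = 4 + N - 5*p/4 (u(p, N) = 4 + (((1/4)*(-5))*p + N) = 4 + (-5*p/4 + N) = 4 + (N - 5*p/4) = 4 + N - 5*p/4)
U(k) = k + k**2 + k*(-14 - 9*k/4) (U(k) = (k**2 + (4 + (-18 - k) - 5*k/4)*k) + k = (k**2 + (-14 - 9*k/4)*k) + k = (k**2 + k*(-14 - 9*k/4)) + k = k + k**2 + k*(-14 - 9*k/4))
489675 + U(441) = 489675 - 1/4*441*(52 + 5*441) = 489675 - 1/4*441*(52 + 2205) = 489675 - 1/4*441*2257 = 489675 - 995337/4 = 963363/4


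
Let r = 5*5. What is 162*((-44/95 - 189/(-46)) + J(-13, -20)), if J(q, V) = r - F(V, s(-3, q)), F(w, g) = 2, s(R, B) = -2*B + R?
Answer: 9431721/2185 ≈ 4316.6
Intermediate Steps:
s(R, B) = R - 2*B
r = 25
J(q, V) = 23 (J(q, V) = 25 - 1*2 = 25 - 2 = 23)
162*((-44/95 - 189/(-46)) + J(-13, -20)) = 162*((-44/95 - 189/(-46)) + 23) = 162*((-44*1/95 - 189*(-1/46)) + 23) = 162*((-44/95 + 189/46) + 23) = 162*(15931/4370 + 23) = 162*(116441/4370) = 9431721/2185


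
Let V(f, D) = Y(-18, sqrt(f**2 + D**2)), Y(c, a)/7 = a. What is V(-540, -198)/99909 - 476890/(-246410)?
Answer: 47689/24641 + 14*sqrt(1021)/11101 ≈ 1.9756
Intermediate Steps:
Y(c, a) = 7*a
V(f, D) = 7*sqrt(D**2 + f**2) (V(f, D) = 7*sqrt(f**2 + D**2) = 7*sqrt(D**2 + f**2))
V(-540, -198)/99909 - 476890/(-246410) = (7*sqrt((-198)**2 + (-540)**2))/99909 - 476890/(-246410) = (7*sqrt(39204 + 291600))*(1/99909) - 476890*(-1/246410) = (7*sqrt(330804))*(1/99909) + 47689/24641 = (7*(18*sqrt(1021)))*(1/99909) + 47689/24641 = (126*sqrt(1021))*(1/99909) + 47689/24641 = 14*sqrt(1021)/11101 + 47689/24641 = 47689/24641 + 14*sqrt(1021)/11101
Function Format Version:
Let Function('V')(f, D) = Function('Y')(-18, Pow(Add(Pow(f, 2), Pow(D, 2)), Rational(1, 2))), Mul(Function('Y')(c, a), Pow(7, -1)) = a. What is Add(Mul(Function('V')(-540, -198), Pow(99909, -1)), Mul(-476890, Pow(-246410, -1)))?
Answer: Add(Rational(47689, 24641), Mul(Rational(14, 11101), Pow(1021, Rational(1, 2)))) ≈ 1.9756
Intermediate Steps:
Function('Y')(c, a) = Mul(7, a)
Function('V')(f, D) = Mul(7, Pow(Add(Pow(D, 2), Pow(f, 2)), Rational(1, 2))) (Function('V')(f, D) = Mul(7, Pow(Add(Pow(f, 2), Pow(D, 2)), Rational(1, 2))) = Mul(7, Pow(Add(Pow(D, 2), Pow(f, 2)), Rational(1, 2))))
Add(Mul(Function('V')(-540, -198), Pow(99909, -1)), Mul(-476890, Pow(-246410, -1))) = Add(Mul(Mul(7, Pow(Add(Pow(-198, 2), Pow(-540, 2)), Rational(1, 2))), Pow(99909, -1)), Mul(-476890, Pow(-246410, -1))) = Add(Mul(Mul(7, Pow(Add(39204, 291600), Rational(1, 2))), Rational(1, 99909)), Mul(-476890, Rational(-1, 246410))) = Add(Mul(Mul(7, Pow(330804, Rational(1, 2))), Rational(1, 99909)), Rational(47689, 24641)) = Add(Mul(Mul(7, Mul(18, Pow(1021, Rational(1, 2)))), Rational(1, 99909)), Rational(47689, 24641)) = Add(Mul(Mul(126, Pow(1021, Rational(1, 2))), Rational(1, 99909)), Rational(47689, 24641)) = Add(Mul(Rational(14, 11101), Pow(1021, Rational(1, 2))), Rational(47689, 24641)) = Add(Rational(47689, 24641), Mul(Rational(14, 11101), Pow(1021, Rational(1, 2))))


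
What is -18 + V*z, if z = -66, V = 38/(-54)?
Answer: 256/9 ≈ 28.444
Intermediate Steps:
V = -19/27 (V = 38*(-1/54) = -19/27 ≈ -0.70370)
-18 + V*z = -18 - 19/27*(-66) = -18 + 418/9 = 256/9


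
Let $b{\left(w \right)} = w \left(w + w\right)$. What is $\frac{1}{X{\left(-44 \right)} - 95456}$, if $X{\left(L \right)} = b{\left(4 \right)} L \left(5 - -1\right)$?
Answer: $- \frac{1}{103904} \approx -9.6243 \cdot 10^{-6}$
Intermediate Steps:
$b{\left(w \right)} = 2 w^{2}$ ($b{\left(w \right)} = w 2 w = 2 w^{2}$)
$X{\left(L \right)} = 192 L$ ($X{\left(L \right)} = 2 \cdot 4^{2} L \left(5 - -1\right) = 2 \cdot 16 L \left(5 + 1\right) = 32 L 6 = 192 L$)
$\frac{1}{X{\left(-44 \right)} - 95456} = \frac{1}{192 \left(-44\right) - 95456} = \frac{1}{-8448 - 95456} = \frac{1}{-103904} = - \frac{1}{103904}$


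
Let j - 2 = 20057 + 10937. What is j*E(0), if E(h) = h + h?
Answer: 0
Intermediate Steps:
E(h) = 2*h
j = 30996 (j = 2 + (20057 + 10937) = 2 + 30994 = 30996)
j*E(0) = 30996*(2*0) = 30996*0 = 0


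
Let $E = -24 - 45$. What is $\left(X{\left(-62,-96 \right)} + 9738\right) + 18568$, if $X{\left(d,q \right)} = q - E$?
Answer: $28279$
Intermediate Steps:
$E = -69$ ($E = -24 - 45 = -69$)
$X{\left(d,q \right)} = 69 + q$ ($X{\left(d,q \right)} = q - -69 = q + 69 = 69 + q$)
$\left(X{\left(-62,-96 \right)} + 9738\right) + 18568 = \left(\left(69 - 96\right) + 9738\right) + 18568 = \left(-27 + 9738\right) + 18568 = 9711 + 18568 = 28279$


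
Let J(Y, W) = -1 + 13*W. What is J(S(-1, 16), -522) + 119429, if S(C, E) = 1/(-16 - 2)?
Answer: 112642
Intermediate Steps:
S(C, E) = -1/18 (S(C, E) = 1/(-18) = -1/18)
J(S(-1, 16), -522) + 119429 = (-1 + 13*(-522)) + 119429 = (-1 - 6786) + 119429 = -6787 + 119429 = 112642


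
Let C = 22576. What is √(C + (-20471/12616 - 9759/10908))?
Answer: √82464531309820222/1911324 ≈ 150.24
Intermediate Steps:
√(C + (-20471/12616 - 9759/10908)) = √(22576 + (-20471/12616 - 9759/10908)) = √(22576 + (-20471*1/12616 - 9759*1/10908)) = √(22576 + (-20471/12616 - 3253/3636)) = √(22576 - 28868101/11467944) = √(258871435643/11467944) = √82464531309820222/1911324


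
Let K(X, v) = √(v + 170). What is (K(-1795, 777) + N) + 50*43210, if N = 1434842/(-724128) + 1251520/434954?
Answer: 8953637931544517/4144241712 + √947 ≈ 2.1605e+6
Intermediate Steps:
N = 3712768517/4144241712 (N = 1434842*(-1/724128) + 1251520*(1/434954) = -37759/19056 + 625760/217477 = 3712768517/4144241712 ≈ 0.89589)
K(X, v) = √(170 + v)
(K(-1795, 777) + N) + 50*43210 = (√(170 + 777) + 3712768517/4144241712) + 50*43210 = (√947 + 3712768517/4144241712) + 2160500 = (3712768517/4144241712 + √947) + 2160500 = 8953637931544517/4144241712 + √947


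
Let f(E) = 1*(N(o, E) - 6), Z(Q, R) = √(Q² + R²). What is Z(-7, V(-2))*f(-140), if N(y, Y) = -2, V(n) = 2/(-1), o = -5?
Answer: -8*√53 ≈ -58.241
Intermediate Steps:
V(n) = -2 (V(n) = 2*(-1) = -2)
f(E) = -8 (f(E) = 1*(-2 - 6) = 1*(-8) = -8)
Z(-7, V(-2))*f(-140) = √((-7)² + (-2)²)*(-8) = √(49 + 4)*(-8) = √53*(-8) = -8*√53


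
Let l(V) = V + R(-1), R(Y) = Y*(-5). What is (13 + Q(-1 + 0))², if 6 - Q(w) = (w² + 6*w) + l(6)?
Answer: 169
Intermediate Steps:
R(Y) = -5*Y
l(V) = 5 + V (l(V) = V - 5*(-1) = V + 5 = 5 + V)
Q(w) = -5 - w² - 6*w (Q(w) = 6 - ((w² + 6*w) + (5 + 6)) = 6 - ((w² + 6*w) + 11) = 6 - (11 + w² + 6*w) = 6 + (-11 - w² - 6*w) = -5 - w² - 6*w)
(13 + Q(-1 + 0))² = (13 + (-5 - (-1 + 0)² - 6*(-1 + 0)))² = (13 + (-5 - 1*(-1)² - 6*(-1)))² = (13 + (-5 - 1*1 + 6))² = (13 + (-5 - 1 + 6))² = (13 + 0)² = 13² = 169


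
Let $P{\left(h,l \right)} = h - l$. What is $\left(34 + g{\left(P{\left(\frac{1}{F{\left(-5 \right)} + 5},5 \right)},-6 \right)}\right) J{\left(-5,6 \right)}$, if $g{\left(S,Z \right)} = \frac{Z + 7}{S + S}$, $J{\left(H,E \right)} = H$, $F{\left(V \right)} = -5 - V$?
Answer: $- \frac{8135}{48} \approx -169.48$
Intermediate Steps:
$g{\left(S,Z \right)} = \frac{7 + Z}{2 S}$
$\left(34 + g{\left(P{\left(\frac{1}{F{\left(-5 \right)} + 5},5 \right)},-6 \right)}\right) J{\left(-5,6 \right)} = \left(34 + \frac{7 - 6}{2 \left(\frac{1}{\left(-5 - -5\right) + 5} - 5\right)}\right) \left(-5\right) = \left(34 + \frac{1}{2} \frac{1}{\frac{1}{\left(-5 + 5\right) + 5} - 5} \cdot 1\right) \left(-5\right) = \left(34 + \frac{1}{2} \frac{1}{\frac{1}{0 + 5} - 5} \cdot 1\right) \left(-5\right) = \left(34 + \frac{1}{2} \frac{1}{\frac{1}{5} - 5} \cdot 1\right) \left(-5\right) = \left(34 + \frac{1}{2} \frac{1}{- \frac{24}{5}} \cdot 1\right) \left(-5\right) = \left(34 + \frac{1}{2} \left(- \frac{5}{24}\right) 1\right) \left(-5\right) = \left(34 - \frac{5}{48}\right) \left(-5\right) = \frac{1627}{48} \left(-5\right) = - \frac{8135}{48}$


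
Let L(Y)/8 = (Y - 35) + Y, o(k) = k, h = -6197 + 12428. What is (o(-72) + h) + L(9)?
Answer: 6023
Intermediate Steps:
h = 6231
L(Y) = -280 + 16*Y (L(Y) = 8*((Y - 35) + Y) = 8*((-35 + Y) + Y) = 8*(-35 + 2*Y) = -280 + 16*Y)
(o(-72) + h) + L(9) = (-72 + 6231) + (-280 + 16*9) = 6159 + (-280 + 144) = 6159 - 136 = 6023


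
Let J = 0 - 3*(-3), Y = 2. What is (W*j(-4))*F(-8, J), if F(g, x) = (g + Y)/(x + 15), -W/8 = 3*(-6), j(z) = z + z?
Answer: 288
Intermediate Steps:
j(z) = 2*z
J = 9 (J = 0 + 9 = 9)
W = 144 (W = -24*(-6) = -8*(-18) = 144)
F(g, x) = (2 + g)/(15 + x) (F(g, x) = (g + 2)/(x + 15) = (2 + g)/(15 + x))
(W*j(-4))*F(-8, J) = (144*(2*(-4)))*((2 - 8)/(15 + 9)) = (144*(-8))*(-6/24) = -48*(-6) = -1152*(-¼) = 288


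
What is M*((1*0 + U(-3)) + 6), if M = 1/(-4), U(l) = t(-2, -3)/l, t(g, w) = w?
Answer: -7/4 ≈ -1.7500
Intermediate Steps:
U(l) = -3/l
M = -¼ ≈ -0.25000
M*((1*0 + U(-3)) + 6) = -((1*0 - 3/(-3)) + 6)/4 = -((0 - 3*(-⅓)) + 6)/4 = -((0 + 1) + 6)/4 = -(1 + 6)/4 = -¼*7 = -7/4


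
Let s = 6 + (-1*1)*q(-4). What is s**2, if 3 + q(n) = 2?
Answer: 49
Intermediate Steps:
q(n) = -1 (q(n) = -3 + 2 = -1)
s = 7 (s = 6 - 1*1*(-1) = 6 - 1*(-1) = 6 + 1 = 7)
s**2 = 7**2 = 49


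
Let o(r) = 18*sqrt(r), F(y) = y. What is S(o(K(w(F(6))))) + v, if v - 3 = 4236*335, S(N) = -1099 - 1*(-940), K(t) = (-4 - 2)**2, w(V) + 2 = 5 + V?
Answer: 1418904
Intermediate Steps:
w(V) = 3 + V (w(V) = -2 + (5 + V) = 3 + V)
K(t) = 36 (K(t) = (-6)**2 = 36)
S(N) = -159 (S(N) = -1099 + 940 = -159)
v = 1419063 (v = 3 + 4236*335 = 3 + 1419060 = 1419063)
S(o(K(w(F(6))))) + v = -159 + 1419063 = 1418904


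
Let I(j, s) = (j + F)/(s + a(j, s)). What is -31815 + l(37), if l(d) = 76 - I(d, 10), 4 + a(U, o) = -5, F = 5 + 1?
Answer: -31782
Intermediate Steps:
F = 6
a(U, o) = -9 (a(U, o) = -4 - 5 = -9)
I(j, s) = (6 + j)/(-9 + s) (I(j, s) = (j + 6)/(s - 9) = (6 + j)/(-9 + s))
l(d) = 70 - d (l(d) = 76 - (6 + d)/(-9 + 10) = 76 - (6 + d)/1 = 76 - (6 + d) = 76 + (-6 - d) = 70 - d)
-31815 + l(37) = -31815 + (70 - 1*37) = -31815 + (70 - 37) = -31815 + 33 = -31782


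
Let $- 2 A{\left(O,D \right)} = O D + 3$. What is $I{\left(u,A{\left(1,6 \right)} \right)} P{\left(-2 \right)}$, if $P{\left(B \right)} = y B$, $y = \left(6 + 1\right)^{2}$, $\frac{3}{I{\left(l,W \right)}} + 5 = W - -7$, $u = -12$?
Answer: $\frac{588}{5} \approx 117.6$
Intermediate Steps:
$A{\left(O,D \right)} = - \frac{3}{2} - \frac{D O}{2}$ ($A{\left(O,D \right)} = - \frac{O D + 3}{2} = - \frac{D O + 3}{2} = - \frac{3 + D O}{2} = - \frac{3}{2} - \frac{D O}{2}$)
$I{\left(l,W \right)} = \frac{3}{2 + W}$ ($I{\left(l,W \right)} = \frac{3}{-5 + \left(W - -7\right)} = \frac{3}{-5 + \left(W + 7\right)} = \frac{3}{-5 + \left(7 + W\right)} = \frac{3}{2 + W}$)
$y = 49$ ($y = 7^{2} = 49$)
$P{\left(B \right)} = 49 B$
$I{\left(u,A{\left(1,6 \right)} \right)} P{\left(-2 \right)} = \frac{3}{2 - \left(\frac{3}{2} + 3 \cdot 1\right)} 49 \left(-2\right) = \frac{3}{2 - \frac{9}{2}} \left(-98\right) = \frac{3}{- \frac{5}{2}} \left(-98\right) = 3 \left(- \frac{2}{5}\right) \left(-98\right) = \left(- \frac{6}{5}\right) \left(-98\right) = \frac{588}{5}$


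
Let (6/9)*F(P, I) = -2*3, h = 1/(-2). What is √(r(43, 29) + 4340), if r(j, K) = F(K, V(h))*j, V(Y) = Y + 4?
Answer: √3953 ≈ 62.873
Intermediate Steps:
h = -½ ≈ -0.50000
V(Y) = 4 + Y
F(P, I) = -9 (F(P, I) = 3*(-2*3)/2 = (3/2)*(-6) = -9)
r(j, K) = -9*j
√(r(43, 29) + 4340) = √(-9*43 + 4340) = √(-387 + 4340) = √3953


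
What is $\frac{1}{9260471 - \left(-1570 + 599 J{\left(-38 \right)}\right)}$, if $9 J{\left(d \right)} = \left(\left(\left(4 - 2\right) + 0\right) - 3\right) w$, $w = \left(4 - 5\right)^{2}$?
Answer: $\frac{9}{83358968} \approx 1.0797 \cdot 10^{-7}$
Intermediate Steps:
$w = 1$ ($w = \left(-1\right)^{2} = 1$)
$J{\left(d \right)} = - \frac{1}{9}$ ($J{\left(d \right)} = \frac{\left(\left(\left(4 - 2\right) + 0\right) - 3\right) 1}{9} = \frac{\left(\left(2 + 0\right) - 3\right) 1}{9} = \frac{\left(2 - 3\right) 1}{9} = \frac{\left(-1\right) 1}{9} = \frac{1}{9} \left(-1\right) = - \frac{1}{9}$)
$\frac{1}{9260471 - \left(-1570 + 599 J{\left(-38 \right)}\right)} = \frac{1}{9260471 + \left(1570 - - \frac{599}{9}\right)} = \frac{1}{9260471 + \left(1570 + \frac{599}{9}\right)} = \frac{1}{9260471 + \frac{14729}{9}} = \frac{1}{\frac{83358968}{9}} = \frac{9}{83358968}$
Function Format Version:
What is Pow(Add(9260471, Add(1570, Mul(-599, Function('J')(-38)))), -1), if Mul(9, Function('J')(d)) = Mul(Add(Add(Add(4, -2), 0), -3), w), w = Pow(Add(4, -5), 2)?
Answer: Rational(9, 83358968) ≈ 1.0797e-7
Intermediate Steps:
w = 1 (w = Pow(-1, 2) = 1)
Function('J')(d) = Rational(-1, 9) (Function('J')(d) = Mul(Rational(1, 9), Mul(Add(Add(Add(4, -2), 0), -3), 1)) = Mul(Rational(1, 9), Mul(Add(Add(2, 0), -3), 1)) = Mul(Rational(1, 9), Mul(Add(2, -3), 1)) = Mul(Rational(1, 9), Mul(-1, 1)) = Mul(Rational(1, 9), -1) = Rational(-1, 9))
Pow(Add(9260471, Add(1570, Mul(-599, Function('J')(-38)))), -1) = Pow(Add(9260471, Add(1570, Mul(-599, Rational(-1, 9)))), -1) = Pow(Add(9260471, Add(1570, Rational(599, 9))), -1) = Pow(Add(9260471, Rational(14729, 9)), -1) = Pow(Rational(83358968, 9), -1) = Rational(9, 83358968)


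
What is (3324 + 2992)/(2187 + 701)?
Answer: 1579/722 ≈ 2.1870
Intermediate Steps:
(3324 + 2992)/(2187 + 701) = 6316/2888 = 6316*(1/2888) = 1579/722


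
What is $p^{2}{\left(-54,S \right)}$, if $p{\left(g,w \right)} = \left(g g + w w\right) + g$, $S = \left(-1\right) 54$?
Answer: $33385284$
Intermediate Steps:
$S = -54$
$p{\left(g,w \right)} = g + g^{2} + w^{2}$ ($p{\left(g,w \right)} = \left(g^{2} + w^{2}\right) + g = g + g^{2} + w^{2}$)
$p^{2}{\left(-54,S \right)} = \left(-54 + \left(-54\right)^{2} + \left(-54\right)^{2}\right)^{2} = \left(-54 + 2916 + 2916\right)^{2} = 5778^{2} = 33385284$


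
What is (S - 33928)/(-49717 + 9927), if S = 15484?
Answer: 9222/19895 ≈ 0.46353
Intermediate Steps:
(S - 33928)/(-49717 + 9927) = (15484 - 33928)/(-49717 + 9927) = -18444/(-39790) = -18444*(-1/39790) = 9222/19895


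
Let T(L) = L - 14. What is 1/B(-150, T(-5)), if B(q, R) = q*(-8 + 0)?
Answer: 1/1200 ≈ 0.00083333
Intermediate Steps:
T(L) = -14 + L
B(q, R) = -8*q (B(q, R) = q*(-8) = -8*q)
1/B(-150, T(-5)) = 1/(-8*(-150)) = 1/1200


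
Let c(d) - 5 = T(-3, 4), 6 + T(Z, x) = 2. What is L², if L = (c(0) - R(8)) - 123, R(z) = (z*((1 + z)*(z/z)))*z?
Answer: 487204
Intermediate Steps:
T(Z, x) = -4 (T(Z, x) = -6 + 2 = -4)
c(d) = 1 (c(d) = 5 - 4 = 1)
R(z) = z²*(1 + z) (R(z) = (z*((1 + z)*1))*z = (z*(1 + z))*z = z²*(1 + z))
L = -698 (L = (1 - 8²*(1 + 8)) - 123 = (1 - 64*9) - 123 = (1 - 1*576) - 123 = (1 - 576) - 123 = -575 - 123 = -698)
L² = (-698)² = 487204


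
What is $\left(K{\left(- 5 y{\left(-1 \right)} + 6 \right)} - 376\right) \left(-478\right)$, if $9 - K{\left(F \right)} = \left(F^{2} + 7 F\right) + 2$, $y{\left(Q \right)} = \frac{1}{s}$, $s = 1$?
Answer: $180206$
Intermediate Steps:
$y{\left(Q \right)} = 1$ ($y{\left(Q \right)} = 1^{-1} = 1$)
$K{\left(F \right)} = 7 - F^{2} - 7 F$ ($K{\left(F \right)} = 9 - \left(\left(F^{2} + 7 F\right) + 2\right) = 9 - \left(2 + F^{2} + 7 F\right) = 7 - F^{2} - 7 F$)
$\left(K{\left(- 5 y{\left(-1 \right)} + 6 \right)} - 376\right) \left(-478\right) = \left(\left(7 - \left(\left(-5\right) 1 + 6\right)^{2} - 7 \left(\left(-5\right) 1 + 6\right)\right) - 376\right) \left(-478\right) = \left(\left(7 - \left(-5 + 6\right)^{2} - 7 \left(-5 + 6\right)\right) - 376\right) \left(-478\right) = \left(\left(7 - 1^{2} - 7\right) - 376\right) \left(-478\right) = \left(\left(7 - 1 - 7\right) - 376\right) \left(-478\right) = \left(-1 - 376\right) \left(-478\right) = \left(-377\right) \left(-478\right) = 180206$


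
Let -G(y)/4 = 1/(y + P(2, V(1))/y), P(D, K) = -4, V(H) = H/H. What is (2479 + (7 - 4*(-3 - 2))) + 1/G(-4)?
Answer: 10027/4 ≈ 2506.8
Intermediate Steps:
V(H) = 1
G(y) = -4/(y - 4/y)
(2479 + (7 - 4*(-3 - 2))) + 1/G(-4) = (2479 + (7 - 4*(-3 - 2))) + 1/(-4*(-4)/(-4 + (-4)²)) = (2479 + (7 - (-20))) + 1/(-4*(-4)/(-4 + 16)) = (2479 + (7 - 4*(-5))) + 1/(-4*(-4)/12) = (2479 + (7 + 20)) + 1/(-4*(-4)*1/12) = (2479 + 27) + 1/(4/3) = 2506 + ¾ = 10027/4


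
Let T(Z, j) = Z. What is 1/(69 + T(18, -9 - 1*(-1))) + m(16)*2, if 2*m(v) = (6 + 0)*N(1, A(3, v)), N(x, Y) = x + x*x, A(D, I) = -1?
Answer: 1045/87 ≈ 12.011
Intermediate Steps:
N(x, Y) = x + x**2
m(v) = 6 (m(v) = ((6 + 0)*(1*(1 + 1)))/2 = (6*(1*2))/2 = (6*2)/2 = (1/2)*12 = 6)
1/(69 + T(18, -9 - 1*(-1))) + m(16)*2 = 1/(69 + 18) + 6*2 = 1/87 + 12 = 1045/87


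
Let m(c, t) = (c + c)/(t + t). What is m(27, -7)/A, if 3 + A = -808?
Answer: 27/5677 ≈ 0.0047560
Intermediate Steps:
A = -811 (A = -3 - 808 = -811)
m(c, t) = c/t (m(c, t) = (2*c)/((2*t)) = (2*c)*(1/(2*t)) = c/t)
m(27, -7)/A = (27/(-7))/(-811) = (27*(-1/7))*(-1/811) = -27/7*(-1/811) = 27/5677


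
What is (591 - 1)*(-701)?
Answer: -413590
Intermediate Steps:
(591 - 1)*(-701) = 590*(-701) = -413590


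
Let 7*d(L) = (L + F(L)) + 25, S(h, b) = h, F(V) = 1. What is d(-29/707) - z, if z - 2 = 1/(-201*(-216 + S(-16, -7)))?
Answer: 394268611/230781768 ≈ 1.7084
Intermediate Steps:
z = 93265/46632 (z = 2 + 1/(-201*(-216 - 16)) = 2 + 1/(-201*(-232)) = 2 + 1/46632 = 93265/46632 ≈ 2.0000)
d(L) = 26/7 + L/7 (d(L) = ((L + 1) + 25)/7 = ((1 + L) + 25)/7 = (26 + L)/7 = 26/7 + L/7)
d(-29/707) - z = (26/7 + (-29/707)/7) - 1*93265/46632 = (26/7 + (-29*1/707)/7) - 93265/46632 = (26/7 + (⅐)*(-29/707)) - 93265/46632 = (26/7 - 29/4949) - 93265/46632 = 18353/4949 - 93265/46632 = 394268611/230781768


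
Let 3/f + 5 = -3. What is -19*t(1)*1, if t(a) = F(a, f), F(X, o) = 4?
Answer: -76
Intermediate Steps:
f = -3/8 (f = 3/(-5 - 3) = 3/(-8) = 3*(-⅛) = -3/8 ≈ -0.37500)
t(a) = 4
-19*t(1)*1 = -19*4*1 = -76*1 = -76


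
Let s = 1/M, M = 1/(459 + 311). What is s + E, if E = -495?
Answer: 275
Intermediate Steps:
M = 1/770 ≈ 0.0012987
s = 770 (s = 1/(1/770) = 770)
s + E = 770 - 495 = 275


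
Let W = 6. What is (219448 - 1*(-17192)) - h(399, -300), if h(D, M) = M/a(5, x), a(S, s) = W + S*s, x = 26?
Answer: 8045835/34 ≈ 2.3664e+5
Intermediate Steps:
a(S, s) = 6 + S*s
h(D, M) = M/136 (h(D, M) = M/(6 + 5*26) = M/(6 + 130) = M/136)
(219448 - 1*(-17192)) - h(399, -300) = (219448 - 1*(-17192)) - (-300)/136 = (219448 + 17192) - 1*(-75/34) = 236640 + 75/34 = 8045835/34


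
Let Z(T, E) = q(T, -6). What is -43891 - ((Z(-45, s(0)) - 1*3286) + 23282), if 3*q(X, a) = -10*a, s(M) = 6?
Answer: -63907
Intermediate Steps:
q(X, a) = -10*a/3 (q(X, a) = (-10*a)/3 = -10*a/3)
Z(T, E) = 20 (Z(T, E) = -10/3*(-6) = 20)
-43891 - ((Z(-45, s(0)) - 1*3286) + 23282) = -43891 - ((20 - 1*3286) + 23282) = -43891 - ((20 - 3286) + 23282) = -43891 - (-3266 + 23282) = -43891 - 1*20016 = -43891 - 20016 = -63907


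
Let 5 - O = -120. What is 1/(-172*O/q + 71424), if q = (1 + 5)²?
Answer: 9/637441 ≈ 1.4119e-5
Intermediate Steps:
O = 125 (O = 5 - 1*(-120) = 5 + 120 = 125)
q = 36 (q = 6² = 36)
1/(-172*O/q + 71424) = 1/(-21500/36 + 71424) = 1/(-172*125/36 + 71424) = 1/(-5375/9 + 71424) = 1/(637441/9) = 9/637441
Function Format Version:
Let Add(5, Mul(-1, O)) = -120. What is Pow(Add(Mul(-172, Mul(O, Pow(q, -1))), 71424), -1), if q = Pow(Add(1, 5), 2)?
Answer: Rational(9, 637441) ≈ 1.4119e-5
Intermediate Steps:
O = 125 (O = Add(5, Mul(-1, -120)) = Add(5, 120) = 125)
q = 36 (q = Pow(6, 2) = 36)
Pow(Add(Mul(-172, Mul(O, Pow(q, -1))), 71424), -1) = Pow(Add(Mul(-172, Mul(125, Pow(36, -1))), 71424), -1) = Pow(Add(Mul(-172, Mul(125, Rational(1, 36))), 71424), -1) = Pow(Add(Mul(-172, Rational(125, 36)), 71424), -1) = Pow(Add(Rational(-5375, 9), 71424), -1) = Pow(Rational(637441, 9), -1) = Rational(9, 637441)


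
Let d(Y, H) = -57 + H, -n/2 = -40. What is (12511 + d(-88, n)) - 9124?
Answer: 3410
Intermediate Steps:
n = 80 (n = -2*(-40) = 80)
(12511 + d(-88, n)) - 9124 = (12511 + (-57 + 80)) - 9124 = (12511 + 23) - 9124 = 12534 - 9124 = 3410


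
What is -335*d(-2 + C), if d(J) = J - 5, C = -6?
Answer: 4355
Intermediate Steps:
d(J) = -5 + J
-335*d(-2 + C) = -335*(-5 + (-2 - 6)) = -335*(-5 - 8) = -335*(-13) = 4355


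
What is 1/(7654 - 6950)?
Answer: 1/704 ≈ 0.0014205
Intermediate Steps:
1/(7654 - 6950) = 1/704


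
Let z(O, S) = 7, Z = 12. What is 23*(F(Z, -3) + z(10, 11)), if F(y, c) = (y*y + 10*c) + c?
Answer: 2714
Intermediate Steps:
F(y, c) = y**2 + 11*c (F(y, c) = (y**2 + 10*c) + c = y**2 + 11*c)
23*(F(Z, -3) + z(10, 11)) = 23*((12**2 + 11*(-3)) + 7) = 23*((144 - 33) + 7) = 23*(111 + 7) = 23*118 = 2714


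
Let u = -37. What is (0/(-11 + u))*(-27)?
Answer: 0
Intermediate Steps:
(0/(-11 + u))*(-27) = (0/(-11 - 37))*(-27) = (0/(-48))*(-27) = -1/48*0*(-27) = 0*(-27) = 0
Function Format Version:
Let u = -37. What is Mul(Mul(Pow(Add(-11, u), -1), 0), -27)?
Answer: 0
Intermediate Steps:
Mul(Mul(Pow(Add(-11, u), -1), 0), -27) = Mul(Mul(Pow(Add(-11, -37), -1), 0), -27) = Mul(Mul(Pow(-48, -1), 0), -27) = Mul(Mul(Rational(-1, 48), 0), -27) = Mul(0, -27) = 0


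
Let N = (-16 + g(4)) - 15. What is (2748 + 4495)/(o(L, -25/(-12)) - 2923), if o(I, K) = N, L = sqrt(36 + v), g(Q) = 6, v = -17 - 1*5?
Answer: -7243/2948 ≈ -2.4569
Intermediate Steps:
v = -22 (v = -17 - 5 = -22)
L = sqrt(14) (L = sqrt(36 - 22) = sqrt(14) ≈ 3.7417)
N = -25 (N = (-16 + 6) - 15 = -10 - 15 = -25)
o(I, K) = -25
(2748 + 4495)/(o(L, -25/(-12)) - 2923) = (2748 + 4495)/(-25 - 2923) = 7243/(-2948) = 7243*(-1/2948) = -7243/2948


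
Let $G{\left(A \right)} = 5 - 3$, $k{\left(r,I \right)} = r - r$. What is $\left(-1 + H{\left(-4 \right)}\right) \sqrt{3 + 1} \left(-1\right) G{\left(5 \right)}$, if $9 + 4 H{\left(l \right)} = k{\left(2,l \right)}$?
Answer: $13$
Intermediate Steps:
$k{\left(r,I \right)} = 0$
$H{\left(l \right)} = - \frac{9}{4}$ ($H{\left(l \right)} = - \frac{9}{4} + \frac{1}{4} \cdot 0 = - \frac{9}{4} + 0 = - \frac{9}{4}$)
$G{\left(A \right)} = 2$
$\left(-1 + H{\left(-4 \right)}\right) \sqrt{3 + 1} \left(-1\right) G{\left(5 \right)} = \left(-1 - \frac{9}{4}\right) \sqrt{3 + 1} \left(-1\right) 2 = - \frac{13 \sqrt{4}}{4} \left(-1\right) 2 = \left(- \frac{13}{4}\right) 2 \left(-1\right) 2 = \left(- \frac{13}{2}\right) \left(-1\right) 2 = \frac{13}{2} \cdot 2 = 13$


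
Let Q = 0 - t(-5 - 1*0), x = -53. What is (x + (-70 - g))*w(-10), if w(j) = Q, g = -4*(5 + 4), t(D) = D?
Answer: -435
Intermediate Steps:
g = -36 (g = -4*9 = -36)
Q = 5 (Q = 0 - (-5 - 1*0) = 0 - (-5 + 0) = 0 - 1*(-5) = 0 + 5 = 5)
w(j) = 5
(x + (-70 - g))*w(-10) = (-53 + (-70 - 1*(-36)))*5 = (-53 + (-70 + 36))*5 = (-53 - 34)*5 = -87*5 = -435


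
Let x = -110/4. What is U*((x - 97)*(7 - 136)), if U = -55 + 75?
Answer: 321210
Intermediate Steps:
x = -55/2 (x = -110*¼ = -55/2 ≈ -27.500)
U = 20
U*((x - 97)*(7 - 136)) = 20*((-55/2 - 97)*(7 - 136)) = 20*(-249/2*(-129)) = 20*(32121/2) = 321210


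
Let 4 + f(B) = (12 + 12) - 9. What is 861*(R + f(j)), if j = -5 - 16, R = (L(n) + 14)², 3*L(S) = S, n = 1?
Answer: 559076/3 ≈ 1.8636e+5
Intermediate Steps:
L(S) = S/3
R = 1849/9 (R = ((⅓)*1 + 14)² = (⅓ + 14)² = (43/3)² = 1849/9 ≈ 205.44)
j = -21
f(B) = 11 (f(B) = -4 + ((12 + 12) - 9) = -4 + (24 - 9) = -4 + 15 = 11)
861*(R + f(j)) = 861*(1849/9 + 11) = 861*(1948/9) = 559076/3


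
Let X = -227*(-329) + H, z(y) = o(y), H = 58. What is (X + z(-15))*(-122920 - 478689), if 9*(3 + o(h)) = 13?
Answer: -404675301895/9 ≈ -4.4964e+10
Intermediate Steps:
o(h) = -14/9 (o(h) = -3 + (1/9)*13 = -3 + 13/9 = -14/9)
z(y) = -14/9
X = 74741 (X = -227*(-329) + 58 = 74683 + 58 = 74741)
(X + z(-15))*(-122920 - 478689) = (74741 - 14/9)*(-122920 - 478689) = (672655/9)*(-601609) = -404675301895/9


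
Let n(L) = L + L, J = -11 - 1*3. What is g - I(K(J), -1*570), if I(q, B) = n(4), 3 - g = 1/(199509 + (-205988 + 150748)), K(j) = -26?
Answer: -721346/144269 ≈ -5.0000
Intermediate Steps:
J = -14 (J = -11 - 3 = -14)
n(L) = 2*L
g = 432806/144269 (g = 3 - 1/(199509 + (-205988 + 150748)) = 3 - 1/(199509 - 55240) = 3 - 1/144269 = 432806/144269 ≈ 3.0000)
I(q, B) = 8 (I(q, B) = 2*4 = 8)
g - I(K(J), -1*570) = 432806/144269 - 1*8 = 432806/144269 - 8 = -721346/144269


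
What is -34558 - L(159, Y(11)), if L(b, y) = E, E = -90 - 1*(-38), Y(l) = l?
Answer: -34506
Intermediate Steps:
E = -52 (E = -90 + 38 = -52)
L(b, y) = -52
-34558 - L(159, Y(11)) = -34558 - 1*(-52) = -34558 + 52 = -34506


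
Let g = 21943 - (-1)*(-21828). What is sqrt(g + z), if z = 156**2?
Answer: 7*sqrt(499) ≈ 156.37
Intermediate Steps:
z = 24336
g = 115 (g = 21943 - 1*21828 = 21943 - 21828 = 115)
sqrt(g + z) = sqrt(115 + 24336) = sqrt(24451) = 7*sqrt(499)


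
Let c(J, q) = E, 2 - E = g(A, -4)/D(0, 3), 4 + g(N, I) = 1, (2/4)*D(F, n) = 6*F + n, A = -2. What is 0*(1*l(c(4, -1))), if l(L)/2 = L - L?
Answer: 0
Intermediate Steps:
D(F, n) = 2*n + 12*F (D(F, n) = 2*(6*F + n) = 2*(n + 6*F) = 2*n + 12*F)
g(N, I) = -3 (g(N, I) = -4 + 1 = -3)
E = 5/2 (E = 2 - (-3)/(2*3 + 12*0) = 2 - (-3)/(6 + 0) = 2 - (-3)/6 = 2 - 1*(-½) = 2 + ½ = 5/2 ≈ 2.5000)
c(J, q) = 5/2
l(L) = 0 (l(L) = 2*(L - L) = 2*0 = 0)
0*(1*l(c(4, -1))) = 0*(1*0) = 0*0 = 0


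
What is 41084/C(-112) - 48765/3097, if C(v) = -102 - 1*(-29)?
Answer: -130796993/226081 ≈ -578.54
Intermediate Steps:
C(v) = -73 (C(v) = -102 + 29 = -73)
41084/C(-112) - 48765/3097 = 41084/(-73) - 48765/3097 = 41084*(-1/73) - 48765*1/3097 = -41084/73 - 48765/3097 = -130796993/226081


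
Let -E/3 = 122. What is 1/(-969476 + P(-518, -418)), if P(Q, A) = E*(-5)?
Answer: -1/967646 ≈ -1.0334e-6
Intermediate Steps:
E = -366 (E = -3*122 = -366)
P(Q, A) = 1830 (P(Q, A) = -366*(-5) = 1830)
1/(-969476 + P(-518, -418)) = 1/(-969476 + 1830) = 1/(-967646) = -1/967646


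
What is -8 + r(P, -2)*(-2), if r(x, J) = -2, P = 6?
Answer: -4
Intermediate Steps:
-8 + r(P, -2)*(-2) = -8 - 2*(-2) = -8 + 4 = -4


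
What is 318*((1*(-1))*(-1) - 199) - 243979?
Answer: -306943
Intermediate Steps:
318*((1*(-1))*(-1) - 199) - 243979 = 318*(-1*(-1) - 199) - 243979 = 318*(1 - 199) - 243979 = 318*(-198) - 243979 = -62964 - 243979 = -306943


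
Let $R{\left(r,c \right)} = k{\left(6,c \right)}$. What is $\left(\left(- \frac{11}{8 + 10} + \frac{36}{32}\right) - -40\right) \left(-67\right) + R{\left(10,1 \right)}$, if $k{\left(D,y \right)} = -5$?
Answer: $- \frac{195799}{72} \approx -2719.4$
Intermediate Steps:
$R{\left(r,c \right)} = -5$
$\left(\left(- \frac{11}{8 + 10} + \frac{36}{32}\right) - -40\right) \left(-67\right) + R{\left(10,1 \right)} = \left(\left(- \frac{11}{8 + 10} + \frac{36}{32}\right) - -40\right) \left(-67\right) - 5 = \left(\left(- \frac{11}{18} + 36 \cdot \frac{1}{32}\right) + 40\right) \left(-67\right) - 5 = \left(\left(\left(-11\right) \frac{1}{18} + \frac{9}{8}\right) + 40\right) \left(-67\right) - 5 = \left(\left(- \frac{11}{18} + \frac{9}{8}\right) + 40\right) \left(-67\right) - 5 = \left(\frac{37}{72} + 40\right) \left(-67\right) - 5 = \frac{2917}{72} \left(-67\right) - 5 = - \frac{195439}{72} - 5 = - \frac{195799}{72}$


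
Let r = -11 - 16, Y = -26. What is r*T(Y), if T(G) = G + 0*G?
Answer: 702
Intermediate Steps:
T(G) = G (T(G) = G + 0 = G)
r = -27
r*T(Y) = -27*(-26) = 702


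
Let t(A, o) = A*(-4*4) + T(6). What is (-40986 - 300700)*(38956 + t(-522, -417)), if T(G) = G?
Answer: -16166531404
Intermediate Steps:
t(A, o) = 6 - 16*A (t(A, o) = A*(-4*4) + 6 = A*(-16) + 6 = -16*A + 6 = 6 - 16*A)
(-40986 - 300700)*(38956 + t(-522, -417)) = (-40986 - 300700)*(38956 + (6 - 16*(-522))) = -341686*(38956 + (6 + 8352)) = -341686*(38956 + 8358) = -341686*47314 = -16166531404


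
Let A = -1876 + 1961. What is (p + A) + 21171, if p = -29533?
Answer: -8277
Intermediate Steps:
A = 85
(p + A) + 21171 = (-29533 + 85) + 21171 = -29448 + 21171 = -8277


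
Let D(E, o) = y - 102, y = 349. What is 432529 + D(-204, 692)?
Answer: 432776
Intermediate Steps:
D(E, o) = 247 (D(E, o) = 349 - 102 = 247)
432529 + D(-204, 692) = 432529 + 247 = 432776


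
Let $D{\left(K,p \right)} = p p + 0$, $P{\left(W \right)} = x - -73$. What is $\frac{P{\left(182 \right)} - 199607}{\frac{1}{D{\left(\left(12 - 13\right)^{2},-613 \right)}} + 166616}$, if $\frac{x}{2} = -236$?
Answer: $- \frac{75156054614}{62609127705} \approx -1.2004$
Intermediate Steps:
$x = -472$ ($x = 2 \left(-236\right) = -472$)
$P{\left(W \right)} = -399$ ($P{\left(W \right)} = -472 - -73 = -472 + 73 = -399$)
$D{\left(K,p \right)} = p^{2}$ ($D{\left(K,p \right)} = p^{2} + 0 = p^{2}$)
$\frac{P{\left(182 \right)} - 199607}{\frac{1}{D{\left(\left(12 - 13\right)^{2},-613 \right)}} + 166616} = \frac{-399 - 199607}{\frac{1}{\left(-613\right)^{2}} + 166616} = - \frac{200006}{\frac{1}{375769} + 166616} = - \frac{200006}{\frac{62609127705}{375769}} = \left(-200006\right) \frac{375769}{62609127705} = - \frac{75156054614}{62609127705}$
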